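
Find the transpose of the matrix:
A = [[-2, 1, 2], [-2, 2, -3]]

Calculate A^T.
[[-2, -2], [1, 2], [2, -3]]

The transpose sends entry (i,j) to (j,i); rows become columns.
Row 0 of A: [-2, 1, 2] -> column 0 of A^T.
Row 1 of A: [-2, 2, -3] -> column 1 of A^T.
A^T = [[-2, -2], [1, 2], [2, -3]]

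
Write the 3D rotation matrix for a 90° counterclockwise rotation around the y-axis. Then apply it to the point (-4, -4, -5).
R = [[0, 0, 1], [0, 1, 0], [-1, 0, 0]]; R·(-4, -4, -5) = (-5, -4, 4)

Rotation matrix for 90° around y-axis:
cos(90°) = 0, sin(90°) = 1
R = [[0, 0, 1], [0, 1, 0], [-1, 0, 0]]
Apply to (-4, -4, -5): R·[-4, -4, -5]ᵀ = (-5, -4, 4)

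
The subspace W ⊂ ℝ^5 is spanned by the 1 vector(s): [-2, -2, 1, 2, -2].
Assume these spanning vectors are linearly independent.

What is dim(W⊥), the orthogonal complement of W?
dim(W⊥) = 4

For any subspace W of ℝ^n, dim(W) + dim(W⊥) = n (the whole-space dimension).
Here the given 1 vectors are linearly independent, so dim(W) = 1.
Thus dim(W⊥) = n - dim(W) = 5 - 1 = 4.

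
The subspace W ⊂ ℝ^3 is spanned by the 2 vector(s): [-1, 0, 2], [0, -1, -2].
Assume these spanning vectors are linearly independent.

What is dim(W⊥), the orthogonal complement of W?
dim(W⊥) = 1

For any subspace W of ℝ^n, dim(W) + dim(W⊥) = n (the whole-space dimension).
Here the given 2 vectors are linearly independent, so dim(W) = 2.
Thus dim(W⊥) = n - dim(W) = 3 - 2 = 1.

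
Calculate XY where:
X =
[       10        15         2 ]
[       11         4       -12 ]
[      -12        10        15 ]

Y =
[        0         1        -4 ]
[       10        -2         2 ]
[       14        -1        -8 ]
XY =
[      178       -22       -26 ]
[     -128        15        60 ]
[      310       -47       -52 ]

Matrix multiplication: (XY)[i][j] = sum over k of X[i][k] * Y[k][j].
  (XY)[0][0] = (10)*(0) + (15)*(10) + (2)*(14) = 178
  (XY)[0][1] = (10)*(1) + (15)*(-2) + (2)*(-1) = -22
  (XY)[0][2] = (10)*(-4) + (15)*(2) + (2)*(-8) = -26
  (XY)[1][0] = (11)*(0) + (4)*(10) + (-12)*(14) = -128
  (XY)[1][1] = (11)*(1) + (4)*(-2) + (-12)*(-1) = 15
  (XY)[1][2] = (11)*(-4) + (4)*(2) + (-12)*(-8) = 60
  (XY)[2][0] = (-12)*(0) + (10)*(10) + (15)*(14) = 310
  (XY)[2][1] = (-12)*(1) + (10)*(-2) + (15)*(-1) = -47
  (XY)[2][2] = (-12)*(-4) + (10)*(2) + (15)*(-8) = -52
XY =
[      178       -22       -26 ]
[     -128        15        60 ]
[      310       -47       -52 ]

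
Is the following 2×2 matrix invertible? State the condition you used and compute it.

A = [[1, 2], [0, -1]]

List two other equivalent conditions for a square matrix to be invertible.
Yes, invertible; det(A) = -1 ≠ 0. Equivalent conditions: rank(A) = 2; Ax = 0 has only the trivial solution; 0 is not an eigenvalue; the columns of A are linearly independent.

To check invertibility, compute det(A).
The given matrix is triangular, so det(A) equals the product of its diagonal entries = -1 ≠ 0.
Since det(A) ≠ 0, A is invertible.
Equivalent conditions for a square matrix A to be invertible:
- rank(A) = 2 (full rank).
- The homogeneous system Ax = 0 has only the trivial solution x = 0.
- 0 is not an eigenvalue of A.
- The columns (equivalently rows) of A are linearly independent.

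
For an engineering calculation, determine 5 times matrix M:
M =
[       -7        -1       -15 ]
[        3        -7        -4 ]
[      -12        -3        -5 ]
5M =
[      -35        -5       -75 ]
[       15       -35       -20 ]
[      -60       -15       -25 ]

Scalar multiplication is elementwise: (5M)[i][j] = 5 * M[i][j].
  (5M)[0][0] = 5 * (-7) = -35
  (5M)[0][1] = 5 * (-1) = -5
  (5M)[0][2] = 5 * (-15) = -75
  (5M)[1][0] = 5 * (3) = 15
  (5M)[1][1] = 5 * (-7) = -35
  (5M)[1][2] = 5 * (-4) = -20
  (5M)[2][0] = 5 * (-12) = -60
  (5M)[2][1] = 5 * (-3) = -15
  (5M)[2][2] = 5 * (-5) = -25
5M =
[      -35        -5       -75 ]
[       15       -35       -20 ]
[      -60       -15       -25 ]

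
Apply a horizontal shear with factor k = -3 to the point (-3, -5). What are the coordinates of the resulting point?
(12, -5)

Shear matrix for horizontal shear with factor k = -3:
[[1, -3], [0, 1]]
Result: (-3, -5) → (12, -5)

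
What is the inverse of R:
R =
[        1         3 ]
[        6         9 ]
det(R) = -9
R⁻¹ =
[       -1       1/3 ]
[      2/3      -1/9 ]

For a 2×2 matrix R = [[a, b], [c, d]] with det(R) ≠ 0, R⁻¹ = (1/det(R)) * [[d, -b], [-c, a]].
det(R) = (1)*(9) - (3)*(6) = 9 - 18 = -9.
R⁻¹ = (1/-9) * [[9, -3], [-6, 1]].
Dividing each entry by -9 and reducing:
R⁻¹ =
[       -1       1/3 ]
[      2/3      -1/9 ]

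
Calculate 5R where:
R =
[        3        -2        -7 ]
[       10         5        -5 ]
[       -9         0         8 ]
5R =
[       15       -10       -35 ]
[       50        25       -25 ]
[      -45         0        40 ]

Scalar multiplication is elementwise: (5R)[i][j] = 5 * R[i][j].
  (5R)[0][0] = 5 * (3) = 15
  (5R)[0][1] = 5 * (-2) = -10
  (5R)[0][2] = 5 * (-7) = -35
  (5R)[1][0] = 5 * (10) = 50
  (5R)[1][1] = 5 * (5) = 25
  (5R)[1][2] = 5 * (-5) = -25
  (5R)[2][0] = 5 * (-9) = -45
  (5R)[2][1] = 5 * (0) = 0
  (5R)[2][2] = 5 * (8) = 40
5R =
[       15       -10       -35 ]
[       50        25       -25 ]
[      -45         0        40 ]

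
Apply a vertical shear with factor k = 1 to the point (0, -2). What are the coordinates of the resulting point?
(0, -2)

Shear matrix for vertical shear with factor k = 1:
[[1, 0], [1, 1]]
Result: (0, -2) → (0, -2)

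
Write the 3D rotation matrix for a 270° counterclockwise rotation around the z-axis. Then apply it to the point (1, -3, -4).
R = [[0, 1, 0], [-1, 0, 0], [0, 0, 1]]; R·(1, -3, -4) = (-3, -1, -4)

Rotation matrix for 270° around z-axis:
cos(270°) = 0, sin(270°) = -1
R = [[0, 1, 0], [-1, 0, 0], [0, 0, 1]]
Apply to (1, -3, -4): R·[1, -3, -4]ᵀ = (-3, -1, -4)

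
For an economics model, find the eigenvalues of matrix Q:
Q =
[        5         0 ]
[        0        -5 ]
λ = -5, 5

Solve det(Q - λI) = 0. For a 2×2 matrix the characteristic equation is λ² - (trace)λ + det = 0.
trace(Q) = a + d = 5 - 5 = 0.
det(Q) = a*d - b*c = (5)*(-5) - (0)*(0) = -25 - 0 = -25.
Characteristic equation: λ² - (0)λ + (-25) = 0.
Discriminant = (0)² - 4*(-25) = 0 + 100 = 100.
λ = (0 ± √100) / 2 = (0 ± 10) / 2 = -5, 5.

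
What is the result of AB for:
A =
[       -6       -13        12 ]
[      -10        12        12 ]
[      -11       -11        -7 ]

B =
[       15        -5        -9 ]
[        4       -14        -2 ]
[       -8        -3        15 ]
AB =
[     -238       176       260 ]
[     -198      -154       246 ]
[     -153       230        16 ]

Matrix multiplication: (AB)[i][j] = sum over k of A[i][k] * B[k][j].
  (AB)[0][0] = (-6)*(15) + (-13)*(4) + (12)*(-8) = -238
  (AB)[0][1] = (-6)*(-5) + (-13)*(-14) + (12)*(-3) = 176
  (AB)[0][2] = (-6)*(-9) + (-13)*(-2) + (12)*(15) = 260
  (AB)[1][0] = (-10)*(15) + (12)*(4) + (12)*(-8) = -198
  (AB)[1][1] = (-10)*(-5) + (12)*(-14) + (12)*(-3) = -154
  (AB)[1][2] = (-10)*(-9) + (12)*(-2) + (12)*(15) = 246
  (AB)[2][0] = (-11)*(15) + (-11)*(4) + (-7)*(-8) = -153
  (AB)[2][1] = (-11)*(-5) + (-11)*(-14) + (-7)*(-3) = 230
  (AB)[2][2] = (-11)*(-9) + (-11)*(-2) + (-7)*(15) = 16
AB =
[     -238       176       260 ]
[     -198      -154       246 ]
[     -153       230        16 ]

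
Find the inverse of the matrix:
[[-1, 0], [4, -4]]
[[-1, 0], [-1, -1/4]]

For [[a,b],[c,d]], inverse = (1/det)·[[d,-b],[-c,a]]
det = -1·-4 - 0·4 = 4
Inverse = (1/4)·[[-4, 0], [-4, -1]]
        = [[-1, 0], [-1, -1/4]]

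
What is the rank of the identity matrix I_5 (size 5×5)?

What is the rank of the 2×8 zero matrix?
rank(I_5) = 5, rank(0) = 0

The identity I_5 has 5 columns that are the standard basis vectors e_1, …, e_5. These are linearly independent, so all 5 columns are pivots and rank(I_5) = 5.
The 2×8 zero matrix has every entry zero, so every row is the zero row and there are no pivots; rank(0) = 0.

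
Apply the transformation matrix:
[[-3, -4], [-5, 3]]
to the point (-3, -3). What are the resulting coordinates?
(21, 6)

Matrix multiplication:
[[-3, -4], [-5, 3]] × [-3, -3]ᵀ
= [-3×-3 + -4×-3, -5×-3 + 3×-3]ᵀ
= [21.0000, 6.0000]ᵀ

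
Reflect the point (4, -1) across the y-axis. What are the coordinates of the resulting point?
(-4, -1)

Reflection across y-axis: (4, -1) → (-4, -1)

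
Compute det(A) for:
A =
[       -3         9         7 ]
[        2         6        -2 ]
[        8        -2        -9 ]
det(A) = -172

Expand along row 0 (cofactor expansion): det(A) = a*(e*i - f*h) - b*(d*i - f*g) + c*(d*h - e*g), where the 3×3 is [[a, b, c], [d, e, f], [g, h, i]].
Minor M_00 = (6)*(-9) - (-2)*(-2) = -54 - 4 = -58.
Minor M_01 = (2)*(-9) - (-2)*(8) = -18 + 16 = -2.
Minor M_02 = (2)*(-2) - (6)*(8) = -4 - 48 = -52.
det(A) = (-3)*(-58) - (9)*(-2) + (7)*(-52) = 174 + 18 - 364 = -172.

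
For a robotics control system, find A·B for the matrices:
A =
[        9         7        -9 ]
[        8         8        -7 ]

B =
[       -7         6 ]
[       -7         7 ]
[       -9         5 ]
AB =
[      -31        58 ]
[      -49        69 ]

Matrix multiplication: (AB)[i][j] = sum over k of A[i][k] * B[k][j].
  (AB)[0][0] = (9)*(-7) + (7)*(-7) + (-9)*(-9) = -31
  (AB)[0][1] = (9)*(6) + (7)*(7) + (-9)*(5) = 58
  (AB)[1][0] = (8)*(-7) + (8)*(-7) + (-7)*(-9) = -49
  (AB)[1][1] = (8)*(6) + (8)*(7) + (-7)*(5) = 69
AB =
[      -31        58 ]
[      -49        69 ]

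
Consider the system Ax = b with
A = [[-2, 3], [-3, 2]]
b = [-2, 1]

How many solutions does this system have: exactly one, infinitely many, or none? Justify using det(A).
Exactly one solution

Compute det(A) = (-2)*(2) - (3)*(-3) = 5.
Because det(A) ≠ 0, A is invertible and Ax = b has a unique solution for every b (here x = A⁻¹ b).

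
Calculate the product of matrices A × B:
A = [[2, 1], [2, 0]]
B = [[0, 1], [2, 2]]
[[2, 4], [0, 2]]

Matrix multiplication:
C[0][0] = 2×0 + 1×2 = 2
C[0][1] = 2×1 + 1×2 = 4
C[1][0] = 2×0 + 0×2 = 0
C[1][1] = 2×1 + 0×2 = 2
Result: [[2, 4], [0, 2]]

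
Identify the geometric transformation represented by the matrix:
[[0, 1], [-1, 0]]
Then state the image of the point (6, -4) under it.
rotation by 90° clockwise (i.e., 270° counterclockwise); image of (6, -4) is (-4, -6)

This matches the form [[cos θ, -sin θ], [sin θ, cos θ]] of a rotation matrix; reading off cos θ and sin θ gives the angle.
The matrix [[0, 1], [-1, 0]] represents: rotation by 90° clockwise (i.e., 270° counterclockwise).
Applying it to (6, -4): [0·6 + 1·-4, -1·6 + 0·-4] = (-4, -6).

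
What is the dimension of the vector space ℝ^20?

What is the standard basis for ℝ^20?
Dimension = 20; standard basis = {e_1, e_2, e_3, …, e_20}

ℝ^20 is the space of 20-tuples of real numbers; its dimension is 20.
The standard basis consists of 20 vectors: e_1, e_2, e_3, …, e_20, where e_i is the vector with 1 in position i and 0 elsewhere.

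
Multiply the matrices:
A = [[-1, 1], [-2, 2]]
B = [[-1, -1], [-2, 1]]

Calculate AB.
[[-1, 2], [-2, 4]]

Each entry (i,j) of AB = sum over k of A[i][k]*B[k][j].
(AB)[0][0] = (-1)*(-1) + (1)*(-2) = -1
(AB)[0][1] = (-1)*(-1) + (1)*(1) = 2
(AB)[1][0] = (-2)*(-1) + (2)*(-2) = -2
(AB)[1][1] = (-2)*(-1) + (2)*(1) = 4
AB = [[-1, 2], [-2, 4]]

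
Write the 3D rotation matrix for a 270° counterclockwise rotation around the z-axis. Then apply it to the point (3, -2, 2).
R = [[0, 1, 0], [-1, 0, 0], [0, 0, 1]]; R·(3, -2, 2) = (-2, -3, 2)

Rotation matrix for 270° around z-axis:
cos(270°) = 0, sin(270°) = -1
R = [[0, 1, 0], [-1, 0, 0], [0, 0, 1]]
Apply to (3, -2, 2): R·[3, -2, 2]ᵀ = (-2, -3, 2)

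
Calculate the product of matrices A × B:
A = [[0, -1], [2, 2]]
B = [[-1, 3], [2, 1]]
[[-2, -1], [2, 8]]

Matrix multiplication:
C[0][0] = 0×-1 + -1×2 = -2
C[0][1] = 0×3 + -1×1 = -1
C[1][0] = 2×-1 + 2×2 = 2
C[1][1] = 2×3 + 2×1 = 8
Result: [[-2, -1], [2, 8]]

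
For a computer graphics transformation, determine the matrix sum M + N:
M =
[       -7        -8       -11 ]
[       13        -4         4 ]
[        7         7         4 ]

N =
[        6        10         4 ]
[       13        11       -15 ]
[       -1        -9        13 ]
M + N =
[       -1         2        -7 ]
[       26         7       -11 ]
[        6        -2        17 ]

Matrix addition is elementwise: (M+N)[i][j] = M[i][j] + N[i][j].
  (M+N)[0][0] = (-7) + (6) = -1
  (M+N)[0][1] = (-8) + (10) = 2
  (M+N)[0][2] = (-11) + (4) = -7
  (M+N)[1][0] = (13) + (13) = 26
  (M+N)[1][1] = (-4) + (11) = 7
  (M+N)[1][2] = (4) + (-15) = -11
  (M+N)[2][0] = (7) + (-1) = 6
  (M+N)[2][1] = (7) + (-9) = -2
  (M+N)[2][2] = (4) + (13) = 17
M + N =
[       -1         2        -7 ]
[       26         7       -11 ]
[        6        -2        17 ]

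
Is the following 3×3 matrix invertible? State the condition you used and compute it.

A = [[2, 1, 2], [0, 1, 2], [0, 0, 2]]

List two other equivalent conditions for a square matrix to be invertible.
Yes, invertible; det(A) = 4 ≠ 0. Equivalent conditions: rank(A) = 3; Ax = 0 has only the trivial solution; 0 is not an eigenvalue; the columns of A are linearly independent.

To check invertibility, compute det(A).
The given matrix is triangular, so det(A) equals the product of its diagonal entries = 4 ≠ 0.
Since det(A) ≠ 0, A is invertible.
Equivalent conditions for a square matrix A to be invertible:
- rank(A) = 3 (full rank).
- The homogeneous system Ax = 0 has only the trivial solution x = 0.
- 0 is not an eigenvalue of A.
- The columns (equivalently rows) of A are linearly independent.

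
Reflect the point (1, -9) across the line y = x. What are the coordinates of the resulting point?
(-9, 1)

Reflection across line y = x: (1, -9) → (-9, 1)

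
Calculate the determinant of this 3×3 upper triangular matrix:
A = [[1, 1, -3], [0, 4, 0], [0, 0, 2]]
8

The determinant of a triangular matrix is the product of its diagonal entries (the off-diagonal entries above the diagonal do not affect it).
det(A) = (1) * (4) * (2) = 8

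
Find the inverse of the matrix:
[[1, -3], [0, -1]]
[[1, -3], [0, -1]]

For [[a,b],[c,d]], inverse = (1/det)·[[d,-b],[-c,a]]
det = 1·-1 - -3·0 = -1
Inverse = (1/-1)·[[-1, 3], [0, 1]]
        = [[1, -3], [0, -1]]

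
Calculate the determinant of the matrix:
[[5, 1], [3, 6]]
27

For a 2×2 matrix [[a, b], [c, d]], det = ad - bc
det = (5)(6) - (1)(3) = 30 - 3 = 27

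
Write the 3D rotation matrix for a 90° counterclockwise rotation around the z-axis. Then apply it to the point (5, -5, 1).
R = [[0, -1, 0], [1, 0, 0], [0, 0, 1]]; R·(5, -5, 1) = (5, 5, 1)

Rotation matrix for 90° around z-axis:
cos(90°) = 0, sin(90°) = 1
R = [[0, -1, 0], [1, 0, 0], [0, 0, 1]]
Apply to (5, -5, 1): R·[5, -5, 1]ᵀ = (5, 5, 1)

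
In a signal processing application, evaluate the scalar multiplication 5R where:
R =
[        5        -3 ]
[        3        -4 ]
5R =
[       25       -15 ]
[       15       -20 ]

Scalar multiplication is elementwise: (5R)[i][j] = 5 * R[i][j].
  (5R)[0][0] = 5 * (5) = 25
  (5R)[0][1] = 5 * (-3) = -15
  (5R)[1][0] = 5 * (3) = 15
  (5R)[1][1] = 5 * (-4) = -20
5R =
[       25       -15 ]
[       15       -20 ]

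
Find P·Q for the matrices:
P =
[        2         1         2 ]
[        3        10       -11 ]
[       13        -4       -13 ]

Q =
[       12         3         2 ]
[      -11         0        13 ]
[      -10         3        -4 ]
PQ =
[       -7        12         9 ]
[       36       -24       180 ]
[      330         0        26 ]

Matrix multiplication: (PQ)[i][j] = sum over k of P[i][k] * Q[k][j].
  (PQ)[0][0] = (2)*(12) + (1)*(-11) + (2)*(-10) = -7
  (PQ)[0][1] = (2)*(3) + (1)*(0) + (2)*(3) = 12
  (PQ)[0][2] = (2)*(2) + (1)*(13) + (2)*(-4) = 9
  (PQ)[1][0] = (3)*(12) + (10)*(-11) + (-11)*(-10) = 36
  (PQ)[1][1] = (3)*(3) + (10)*(0) + (-11)*(3) = -24
  (PQ)[1][2] = (3)*(2) + (10)*(13) + (-11)*(-4) = 180
  (PQ)[2][0] = (13)*(12) + (-4)*(-11) + (-13)*(-10) = 330
  (PQ)[2][1] = (13)*(3) + (-4)*(0) + (-13)*(3) = 0
  (PQ)[2][2] = (13)*(2) + (-4)*(13) + (-13)*(-4) = 26
PQ =
[       -7        12         9 ]
[       36       -24       180 ]
[      330         0        26 ]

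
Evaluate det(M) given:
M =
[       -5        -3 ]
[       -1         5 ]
det(M) = -28

For a 2×2 matrix [[a, b], [c, d]], det = a*d - b*c.
det(M) = (-5)*(5) - (-3)*(-1) = -25 - 3 = -28.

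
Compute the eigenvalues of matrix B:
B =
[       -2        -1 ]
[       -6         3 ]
λ = -3, 4

Solve det(B - λI) = 0. For a 2×2 matrix the characteristic equation is λ² - (trace)λ + det = 0.
trace(B) = a + d = -2 + 3 = 1.
det(B) = a*d - b*c = (-2)*(3) - (-1)*(-6) = -6 - 6 = -12.
Characteristic equation: λ² - (1)λ + (-12) = 0.
Discriminant = (1)² - 4*(-12) = 1 + 48 = 49.
λ = (1 ± √49) / 2 = (1 ± 7) / 2 = -3, 4.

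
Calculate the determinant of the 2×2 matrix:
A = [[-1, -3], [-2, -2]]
-4

For A = [[a, b], [c, d]], det(A) = a*d - b*c.
det(A) = (-1)*(-2) - (-3)*(-2) = 2 - 6 = -4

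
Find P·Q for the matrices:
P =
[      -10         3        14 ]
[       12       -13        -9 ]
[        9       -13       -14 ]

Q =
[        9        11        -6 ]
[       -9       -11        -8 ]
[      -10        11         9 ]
PQ =
[     -257        11       162 ]
[      315       176       -49 ]
[      338        88       -76 ]

Matrix multiplication: (PQ)[i][j] = sum over k of P[i][k] * Q[k][j].
  (PQ)[0][0] = (-10)*(9) + (3)*(-9) + (14)*(-10) = -257
  (PQ)[0][1] = (-10)*(11) + (3)*(-11) + (14)*(11) = 11
  (PQ)[0][2] = (-10)*(-6) + (3)*(-8) + (14)*(9) = 162
  (PQ)[1][0] = (12)*(9) + (-13)*(-9) + (-9)*(-10) = 315
  (PQ)[1][1] = (12)*(11) + (-13)*(-11) + (-9)*(11) = 176
  (PQ)[1][2] = (12)*(-6) + (-13)*(-8) + (-9)*(9) = -49
  (PQ)[2][0] = (9)*(9) + (-13)*(-9) + (-14)*(-10) = 338
  (PQ)[2][1] = (9)*(11) + (-13)*(-11) + (-14)*(11) = 88
  (PQ)[2][2] = (9)*(-6) + (-13)*(-8) + (-14)*(9) = -76
PQ =
[     -257        11       162 ]
[      315       176       -49 ]
[      338        88       -76 ]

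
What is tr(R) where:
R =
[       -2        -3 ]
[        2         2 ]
tr(R) = -2 + 2 = 0

The trace of a square matrix is the sum of its diagonal entries.
Diagonal entries of R: R[0][0] = -2, R[1][1] = 2.
tr(R) = -2 + 2 = 0.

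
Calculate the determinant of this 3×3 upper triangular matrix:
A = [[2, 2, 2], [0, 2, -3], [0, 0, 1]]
4

The determinant of a triangular matrix is the product of its diagonal entries (the off-diagonal entries above the diagonal do not affect it).
det(A) = (2) * (2) * (1) = 4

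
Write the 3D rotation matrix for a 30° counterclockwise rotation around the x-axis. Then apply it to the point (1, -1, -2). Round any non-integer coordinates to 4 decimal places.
R = [[1, 0, 0], [0, √3/2, -1/2], [0, 1/2, √3/2]]; R·(1, -1, -2) = (1.0000, 0.1340, -2.2321)

Rotation matrix for 30° around x-axis:
cos(30°) = √3/2, sin(30°) = 1/2
R = [[1, 0, 0], [0, √3/2, -1/2], [0, 1/2, √3/2]]
Apply to (1, -1, -2): R·[1, -1, -2]ᵀ = (1.0000, 0.1340, -2.2321)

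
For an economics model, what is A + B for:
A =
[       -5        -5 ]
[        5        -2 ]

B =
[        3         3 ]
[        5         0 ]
A + B =
[       -2        -2 ]
[       10        -2 ]

Matrix addition is elementwise: (A+B)[i][j] = A[i][j] + B[i][j].
  (A+B)[0][0] = (-5) + (3) = -2
  (A+B)[0][1] = (-5) + (3) = -2
  (A+B)[1][0] = (5) + (5) = 10
  (A+B)[1][1] = (-2) + (0) = -2
A + B =
[       -2        -2 ]
[       10        -2 ]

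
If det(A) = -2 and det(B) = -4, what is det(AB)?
8

Use the multiplicative property of determinants: det(AB) = det(A)*det(B).
det(AB) = (-2)*(-4) = 8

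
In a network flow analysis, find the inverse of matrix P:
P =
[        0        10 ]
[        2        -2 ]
det(P) = -20
P⁻¹ =
[     1/10       1/2 ]
[     1/10         0 ]

For a 2×2 matrix P = [[a, b], [c, d]] with det(P) ≠ 0, P⁻¹ = (1/det(P)) * [[d, -b], [-c, a]].
det(P) = (0)*(-2) - (10)*(2) = 0 - 20 = -20.
P⁻¹ = (1/-20) * [[-2, -10], [-2, 0]].
Dividing each entry by -20 and reducing:
P⁻¹ =
[     1/10       1/2 ]
[     1/10         0 ]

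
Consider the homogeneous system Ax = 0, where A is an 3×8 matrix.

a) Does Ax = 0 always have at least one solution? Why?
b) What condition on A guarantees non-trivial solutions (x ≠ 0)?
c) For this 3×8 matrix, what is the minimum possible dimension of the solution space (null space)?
a) Yes, x = 0 is always a solution. b) When A has linearly dependent columns (rank < n). c) Minimum nullity = 5.

a) x = 0 satisfies A·0 = 0, so the zero vector is always a solution.
b) Non-trivial solutions exist iff the columns of A are linearly dependent, equivalently rank(A) < n (the number of columns).
c) By rank-nullity, rank(A) + nullity(A) = n = 8. Since A has only 3 rows, rank(A) ≤ 3, so nullity(A) ≥ 8 - 3 = 5.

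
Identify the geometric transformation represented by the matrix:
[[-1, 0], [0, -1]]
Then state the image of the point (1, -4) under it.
rotation by 180° (or reflection through origin); image of (1, -4) is (-1, 4)

This matches the form [[cos θ, -sin θ], [sin θ, cos θ]] of a rotation matrix; reading off cos θ and sin θ gives the angle.
The matrix [[-1, 0], [0, -1]] represents: rotation by 180° (or reflection through origin).
Applying it to (1, -4): [-1·1 + 0·-4, 0·1 + -1·-4] = (-1, 4).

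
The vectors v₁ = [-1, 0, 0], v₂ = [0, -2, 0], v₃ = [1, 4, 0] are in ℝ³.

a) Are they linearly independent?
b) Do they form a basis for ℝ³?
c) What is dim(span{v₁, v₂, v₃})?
Not independent, not a basis, dim(span) = 2

Check whether v₃ can be written as a linear combination of v₁ and v₂.
v₃ = (-1)·v₁ + (-2)·v₂ = [1, 4, 0], so the three vectors are linearly dependent.
Thus they do not form a basis for ℝ³, and dim(span{v₁, v₂, v₃}) = 2 (spanned by v₁ and v₂).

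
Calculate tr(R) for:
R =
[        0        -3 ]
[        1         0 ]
tr(R) = 0 + 0 = 0

The trace of a square matrix is the sum of its diagonal entries.
Diagonal entries of R: R[0][0] = 0, R[1][1] = 0.
tr(R) = 0 + 0 = 0.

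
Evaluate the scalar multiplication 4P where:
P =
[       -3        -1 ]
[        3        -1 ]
4P =
[      -12        -4 ]
[       12        -4 ]

Scalar multiplication is elementwise: (4P)[i][j] = 4 * P[i][j].
  (4P)[0][0] = 4 * (-3) = -12
  (4P)[0][1] = 4 * (-1) = -4
  (4P)[1][0] = 4 * (3) = 12
  (4P)[1][1] = 4 * (-1) = -4
4P =
[      -12        -4 ]
[       12        -4 ]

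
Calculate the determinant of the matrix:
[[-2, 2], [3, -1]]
-4

For a 2×2 matrix [[a, b], [c, d]], det = ad - bc
det = (-2)(-1) - (2)(3) = 2 - 6 = -4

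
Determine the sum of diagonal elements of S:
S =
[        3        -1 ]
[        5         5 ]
tr(S) = 3 + 5 = 8

The trace of a square matrix is the sum of its diagonal entries.
Diagonal entries of S: S[0][0] = 3, S[1][1] = 5.
tr(S) = 3 + 5 = 8.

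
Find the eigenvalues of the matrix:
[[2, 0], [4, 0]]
λ = 0 and λ = 2

Characteristic equation: det(A - λI) = 0
λ² - (trace)λ + (det) = 0
λ² - (2)λ + (0) = 0
λ² - 2λ + 0 = 0
Solving: λ = 0, 2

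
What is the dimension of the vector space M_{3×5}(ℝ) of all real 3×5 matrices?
Dimension = 15

A real 3×5 matrix is determined by its 3·5 = 15 independent entries.
A standard basis is {E_ij : 1 ≤ i ≤ 3, 1 ≤ j ≤ 5}, where E_ij has a 1 in position (i, j) and 0 elsewhere — there are 15 such matrices, and they are linearly independent and span M_{3×5}(ℝ).
Therefore dim(M_{3×5}(ℝ)) = 15.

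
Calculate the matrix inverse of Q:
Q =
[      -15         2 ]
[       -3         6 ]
det(Q) = -84
Q⁻¹ =
[    -1/14      1/42 ]
[    -1/28      5/28 ]

For a 2×2 matrix Q = [[a, b], [c, d]] with det(Q) ≠ 0, Q⁻¹ = (1/det(Q)) * [[d, -b], [-c, a]].
det(Q) = (-15)*(6) - (2)*(-3) = -90 + 6 = -84.
Q⁻¹ = (1/-84) * [[6, -2], [3, -15]].
Dividing each entry by -84 and reducing:
Q⁻¹ =
[    -1/14      1/42 ]
[    -1/28      5/28 ]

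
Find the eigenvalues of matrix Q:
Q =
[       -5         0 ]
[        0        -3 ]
λ = -5, -3

Solve det(Q - λI) = 0. For a 2×2 matrix the characteristic equation is λ² - (trace)λ + det = 0.
trace(Q) = a + d = -5 - 3 = -8.
det(Q) = a*d - b*c = (-5)*(-3) - (0)*(0) = 15 - 0 = 15.
Characteristic equation: λ² - (-8)λ + (15) = 0.
Discriminant = (-8)² - 4*(15) = 64 - 60 = 4.
λ = (-8 ± √4) / 2 = (-8 ± 2) / 2 = -5, -3.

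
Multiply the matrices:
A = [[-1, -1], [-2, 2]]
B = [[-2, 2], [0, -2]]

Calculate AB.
[[2, 0], [4, -8]]

Each entry (i,j) of AB = sum over k of A[i][k]*B[k][j].
(AB)[0][0] = (-1)*(-2) + (-1)*(0) = 2
(AB)[0][1] = (-1)*(2) + (-1)*(-2) = 0
(AB)[1][0] = (-2)*(-2) + (2)*(0) = 4
(AB)[1][1] = (-2)*(2) + (2)*(-2) = -8
AB = [[2, 0], [4, -8]]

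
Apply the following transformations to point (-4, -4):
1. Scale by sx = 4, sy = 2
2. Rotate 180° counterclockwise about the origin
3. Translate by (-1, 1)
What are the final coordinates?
(15, 9)

Step 1: Scale → (-16, -8)
Step 2: Rotate 180° → (16, 8)
Step 3: Translate → (15, 9)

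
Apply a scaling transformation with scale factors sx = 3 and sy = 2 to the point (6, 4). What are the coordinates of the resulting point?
(18, 8)

Scaling matrix:
[[3, 0], [0, 2]]
Result: (6 × 3, 4 × 2) = (18, 8)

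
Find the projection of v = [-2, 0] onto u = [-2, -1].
[-8/5, -4/5]

The projection of v onto u is proj_u(v) = ((v·u) / (u·u)) · u.
v·u = (-2)*(-2) + (0)*(-1) = 4.
u·u = (-2)*(-2) + (-1)*(-1) = 5.
coefficient = 4 / 5 = 4/5.
proj_u(v) = 4/5 · [-2, -1] = [-8/5, -4/5].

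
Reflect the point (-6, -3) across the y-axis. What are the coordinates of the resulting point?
(6, -3)

Reflection across y-axis: (-6, -3) → (6, -3)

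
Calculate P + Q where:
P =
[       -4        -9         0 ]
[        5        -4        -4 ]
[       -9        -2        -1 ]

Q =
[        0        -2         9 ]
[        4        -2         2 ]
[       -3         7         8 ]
P + Q =
[       -4       -11         9 ]
[        9        -6        -2 ]
[      -12         5         7 ]

Matrix addition is elementwise: (P+Q)[i][j] = P[i][j] + Q[i][j].
  (P+Q)[0][0] = (-4) + (0) = -4
  (P+Q)[0][1] = (-9) + (-2) = -11
  (P+Q)[0][2] = (0) + (9) = 9
  (P+Q)[1][0] = (5) + (4) = 9
  (P+Q)[1][1] = (-4) + (-2) = -6
  (P+Q)[1][2] = (-4) + (2) = -2
  (P+Q)[2][0] = (-9) + (-3) = -12
  (P+Q)[2][1] = (-2) + (7) = 5
  (P+Q)[2][2] = (-1) + (8) = 7
P + Q =
[       -4       -11         9 ]
[        9        -6        -2 ]
[      -12         5         7 ]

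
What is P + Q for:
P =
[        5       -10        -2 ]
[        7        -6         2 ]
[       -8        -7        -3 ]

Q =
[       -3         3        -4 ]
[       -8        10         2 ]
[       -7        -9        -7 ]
P + Q =
[        2        -7        -6 ]
[       -1         4         4 ]
[      -15       -16       -10 ]

Matrix addition is elementwise: (P+Q)[i][j] = P[i][j] + Q[i][j].
  (P+Q)[0][0] = (5) + (-3) = 2
  (P+Q)[0][1] = (-10) + (3) = -7
  (P+Q)[0][2] = (-2) + (-4) = -6
  (P+Q)[1][0] = (7) + (-8) = -1
  (P+Q)[1][1] = (-6) + (10) = 4
  (P+Q)[1][2] = (2) + (2) = 4
  (P+Q)[2][0] = (-8) + (-7) = -15
  (P+Q)[2][1] = (-7) + (-9) = -16
  (P+Q)[2][2] = (-3) + (-7) = -10
P + Q =
[        2        -7        -6 ]
[       -1         4         4 ]
[      -15       -16       -10 ]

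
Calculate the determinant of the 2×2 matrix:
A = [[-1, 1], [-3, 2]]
1

For A = [[a, b], [c, d]], det(A) = a*d - b*c.
det(A) = (-1)*(2) - (1)*(-3) = -2 - -3 = 1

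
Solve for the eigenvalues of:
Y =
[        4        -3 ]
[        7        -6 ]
λ = -3, 1

Solve det(Y - λI) = 0. For a 2×2 matrix the characteristic equation is λ² - (trace)λ + det = 0.
trace(Y) = a + d = 4 - 6 = -2.
det(Y) = a*d - b*c = (4)*(-6) - (-3)*(7) = -24 + 21 = -3.
Characteristic equation: λ² - (-2)λ + (-3) = 0.
Discriminant = (-2)² - 4*(-3) = 4 + 12 = 16.
λ = (-2 ± √16) / 2 = (-2 ± 4) / 2 = -3, 1.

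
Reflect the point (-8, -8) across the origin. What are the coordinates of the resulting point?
(8, 8)

Reflection across origin: (-8, -8) → (8, 8)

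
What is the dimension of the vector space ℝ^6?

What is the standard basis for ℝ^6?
Dimension = 6; standard basis = {e_1, e_2, e_3, …, e_6}

ℝ^6 is the space of 6-tuples of real numbers; its dimension is 6.
The standard basis consists of 6 vectors: e_1, e_2, e_3, …, e_6, where e_i is the vector with 1 in position i and 0 elsewhere.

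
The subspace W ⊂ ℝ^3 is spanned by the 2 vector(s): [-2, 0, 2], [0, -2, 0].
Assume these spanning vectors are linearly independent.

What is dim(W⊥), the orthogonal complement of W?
dim(W⊥) = 1

For any subspace W of ℝ^n, dim(W) + dim(W⊥) = n (the whole-space dimension).
Here the given 2 vectors are linearly independent, so dim(W) = 2.
Thus dim(W⊥) = n - dim(W) = 3 - 2 = 1.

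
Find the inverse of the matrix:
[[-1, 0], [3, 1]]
[[-1, 0], [3, 1]]

For [[a,b],[c,d]], inverse = (1/det)·[[d,-b],[-c,a]]
det = -1·1 - 0·3 = -1
Inverse = (1/-1)·[[1, 0], [-3, -1]]
        = [[-1, 0], [3, 1]]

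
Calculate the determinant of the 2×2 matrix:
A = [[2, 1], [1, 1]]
1

For A = [[a, b], [c, d]], det(A) = a*d - b*c.
det(A) = (2)*(1) - (1)*(1) = 2 - 1 = 1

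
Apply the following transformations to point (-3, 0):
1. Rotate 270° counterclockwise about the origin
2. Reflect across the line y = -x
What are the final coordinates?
(-3, 0)

Step 1: Rotate 270° → (0, 3)
Step 2: Reflect across the line y = -x → (-3, 0)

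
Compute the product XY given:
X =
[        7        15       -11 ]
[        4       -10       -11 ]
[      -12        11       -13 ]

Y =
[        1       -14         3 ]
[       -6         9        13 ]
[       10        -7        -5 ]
XY =
[     -193       114       271 ]
[      -46       -69       -63 ]
[     -208       358       172 ]

Matrix multiplication: (XY)[i][j] = sum over k of X[i][k] * Y[k][j].
  (XY)[0][0] = (7)*(1) + (15)*(-6) + (-11)*(10) = -193
  (XY)[0][1] = (7)*(-14) + (15)*(9) + (-11)*(-7) = 114
  (XY)[0][2] = (7)*(3) + (15)*(13) + (-11)*(-5) = 271
  (XY)[1][0] = (4)*(1) + (-10)*(-6) + (-11)*(10) = -46
  (XY)[1][1] = (4)*(-14) + (-10)*(9) + (-11)*(-7) = -69
  (XY)[1][2] = (4)*(3) + (-10)*(13) + (-11)*(-5) = -63
  (XY)[2][0] = (-12)*(1) + (11)*(-6) + (-13)*(10) = -208
  (XY)[2][1] = (-12)*(-14) + (11)*(9) + (-13)*(-7) = 358
  (XY)[2][2] = (-12)*(3) + (11)*(13) + (-13)*(-5) = 172
XY =
[     -193       114       271 ]
[      -46       -69       -63 ]
[     -208       358       172 ]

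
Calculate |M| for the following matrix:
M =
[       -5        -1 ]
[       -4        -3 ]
det(M) = 11

For a 2×2 matrix [[a, b], [c, d]], det = a*d - b*c.
det(M) = (-5)*(-3) - (-1)*(-4) = 15 - 4 = 11.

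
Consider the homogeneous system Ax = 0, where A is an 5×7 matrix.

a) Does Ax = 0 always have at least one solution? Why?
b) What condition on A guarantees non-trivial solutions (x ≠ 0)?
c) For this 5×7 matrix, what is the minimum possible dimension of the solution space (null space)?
a) Yes, x = 0 is always a solution. b) When A has linearly dependent columns (rank < n). c) Minimum nullity = 2.

a) x = 0 satisfies A·0 = 0, so the zero vector is always a solution.
b) Non-trivial solutions exist iff the columns of A are linearly dependent, equivalently rank(A) < n (the number of columns).
c) By rank-nullity, rank(A) + nullity(A) = n = 7. Since A has only 5 rows, rank(A) ≤ 5, so nullity(A) ≥ 7 - 5 = 2.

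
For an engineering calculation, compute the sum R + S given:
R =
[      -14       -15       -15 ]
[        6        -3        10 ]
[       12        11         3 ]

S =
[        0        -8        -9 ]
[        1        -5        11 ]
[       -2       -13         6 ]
R + S =
[      -14       -23       -24 ]
[        7        -8        21 ]
[       10        -2         9 ]

Matrix addition is elementwise: (R+S)[i][j] = R[i][j] + S[i][j].
  (R+S)[0][0] = (-14) + (0) = -14
  (R+S)[0][1] = (-15) + (-8) = -23
  (R+S)[0][2] = (-15) + (-9) = -24
  (R+S)[1][0] = (6) + (1) = 7
  (R+S)[1][1] = (-3) + (-5) = -8
  (R+S)[1][2] = (10) + (11) = 21
  (R+S)[2][0] = (12) + (-2) = 10
  (R+S)[2][1] = (11) + (-13) = -2
  (R+S)[2][2] = (3) + (6) = 9
R + S =
[      -14       -23       -24 ]
[        7        -8        21 ]
[       10        -2         9 ]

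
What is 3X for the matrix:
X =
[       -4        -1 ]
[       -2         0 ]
3X =
[      -12        -3 ]
[       -6         0 ]

Scalar multiplication is elementwise: (3X)[i][j] = 3 * X[i][j].
  (3X)[0][0] = 3 * (-4) = -12
  (3X)[0][1] = 3 * (-1) = -3
  (3X)[1][0] = 3 * (-2) = -6
  (3X)[1][1] = 3 * (0) = 0
3X =
[      -12        -3 ]
[       -6         0 ]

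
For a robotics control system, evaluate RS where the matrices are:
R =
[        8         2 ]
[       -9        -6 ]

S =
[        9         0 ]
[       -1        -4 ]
RS =
[       70        -8 ]
[      -75        24 ]

Matrix multiplication: (RS)[i][j] = sum over k of R[i][k] * S[k][j].
  (RS)[0][0] = (8)*(9) + (2)*(-1) = 70
  (RS)[0][1] = (8)*(0) + (2)*(-4) = -8
  (RS)[1][0] = (-9)*(9) + (-6)*(-1) = -75
  (RS)[1][1] = (-9)*(0) + (-6)*(-4) = 24
RS =
[       70        -8 ]
[      -75        24 ]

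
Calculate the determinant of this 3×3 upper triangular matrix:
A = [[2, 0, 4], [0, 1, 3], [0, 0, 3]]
6

The determinant of a triangular matrix is the product of its diagonal entries (the off-diagonal entries above the diagonal do not affect it).
det(A) = (2) * (1) * (3) = 6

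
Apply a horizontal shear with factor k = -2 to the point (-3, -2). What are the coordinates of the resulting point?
(1, -2)

Shear matrix for horizontal shear with factor k = -2:
[[1, -2], [0, 1]]
Result: (-3, -2) → (1, -2)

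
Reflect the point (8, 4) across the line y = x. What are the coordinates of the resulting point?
(4, 8)

Reflection across line y = x: (8, 4) → (4, 8)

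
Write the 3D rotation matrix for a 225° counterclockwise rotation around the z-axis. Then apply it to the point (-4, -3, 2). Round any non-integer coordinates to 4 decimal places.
R = [[-√2/2, √2/2, 0], [-√2/2, -√2/2, 0], [0, 0, 1]]; R·(-4, -3, 2) = (0.7071, 4.9497, 2.0000)

Rotation matrix for 225° around z-axis:
cos(225°) = -√2/2, sin(225°) = -√2/2
R = [[-√2/2, √2/2, 0], [-√2/2, -√2/2, 0], [0, 0, 1]]
Apply to (-4, -3, 2): R·[-4, -3, 2]ᵀ = (0.7071, 4.9497, 2.0000)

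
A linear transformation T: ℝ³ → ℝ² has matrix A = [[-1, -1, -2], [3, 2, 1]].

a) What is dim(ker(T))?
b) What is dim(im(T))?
dim(ker) = 1, dim(im) = 2

The two rows are not scalar multiples of one another (no single k satisfies row 2 = k × row 1), so they are linearly independent.
Thus rank(A) = 2.
dim(im(T)) = rank(A) = 2.
By the rank-nullity theorem applied to T: ℝ³ → ℝ², rank(A) + nullity(A) = 3 (the domain dimension), so dim(ker(T)) = 3 - 2 = 1.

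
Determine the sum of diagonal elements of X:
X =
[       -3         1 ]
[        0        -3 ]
tr(X) = -3 - 3 = -6

The trace of a square matrix is the sum of its diagonal entries.
Diagonal entries of X: X[0][0] = -3, X[1][1] = -3.
tr(X) = -3 - 3 = -6.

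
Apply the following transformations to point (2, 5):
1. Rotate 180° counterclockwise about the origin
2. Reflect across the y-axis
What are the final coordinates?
(2, -5)

Step 1: Rotate 180° → (-2, -5)
Step 2: Reflect across the y-axis → (2, -5)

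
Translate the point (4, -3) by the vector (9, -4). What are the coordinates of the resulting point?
(13, -7)

Translation by (9, -4):
x' = 4 + 9 = 13
y' = -3 + -4 = -7
Homogeneous matrix: [[1, 0, 9], [0, 1, -4], [0, 0, 1]]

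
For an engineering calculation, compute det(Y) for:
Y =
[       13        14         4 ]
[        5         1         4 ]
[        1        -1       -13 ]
det(Y) = 825

Expand along row 0 (cofactor expansion): det(Y) = a*(e*i - f*h) - b*(d*i - f*g) + c*(d*h - e*g), where the 3×3 is [[a, b, c], [d, e, f], [g, h, i]].
Minor M_00 = (1)*(-13) - (4)*(-1) = -13 + 4 = -9.
Minor M_01 = (5)*(-13) - (4)*(1) = -65 - 4 = -69.
Minor M_02 = (5)*(-1) - (1)*(1) = -5 - 1 = -6.
det(Y) = (13)*(-9) - (14)*(-69) + (4)*(-6) = -117 + 966 - 24 = 825.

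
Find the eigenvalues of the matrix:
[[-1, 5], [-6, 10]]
λ = 4 and λ = 5

Characteristic equation: det(A - λI) = 0
λ² - (trace)λ + (det) = 0
λ² - (9)λ + (20) = 0
λ² - 9λ + 20 = 0
Solving: λ = 4, 5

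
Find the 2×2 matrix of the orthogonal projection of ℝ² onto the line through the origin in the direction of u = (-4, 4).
[[1/2, -1/2], [-1/2, 1/2]]

The orthogonal projection onto the line spanned by a nonzero vector u = (a, b) has matrix P = (u uᵀ) / (uᵀ u) = (1/(a² + b²)) · [[a², ab], [ab, b²]].
Here u = (-4, 4), so a² + b² = 16 + 16 = 32.
P = (1/32) · [[16, -16], [-16, 16]] = [[1/2, -1/2], [-1/2, 1/2]].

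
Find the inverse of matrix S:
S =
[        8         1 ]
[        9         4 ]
det(S) = 23
S⁻¹ =
[     4/23     -1/23 ]
[    -9/23      8/23 ]

For a 2×2 matrix S = [[a, b], [c, d]] with det(S) ≠ 0, S⁻¹ = (1/det(S)) * [[d, -b], [-c, a]].
det(S) = (8)*(4) - (1)*(9) = 32 - 9 = 23.
S⁻¹ = (1/23) * [[4, -1], [-9, 8]].
Dividing each entry by 23 and reducing:
S⁻¹ =
[     4/23     -1/23 ]
[    -9/23      8/23 ]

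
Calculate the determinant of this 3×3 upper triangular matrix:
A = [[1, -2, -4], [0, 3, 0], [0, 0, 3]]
9

The determinant of a triangular matrix is the product of its diagonal entries (the off-diagonal entries above the diagonal do not affect it).
det(A) = (1) * (3) * (3) = 9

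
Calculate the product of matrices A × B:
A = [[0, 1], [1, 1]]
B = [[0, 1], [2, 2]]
[[2, 2], [2, 3]]

Matrix multiplication:
C[0][0] = 0×0 + 1×2 = 2
C[0][1] = 0×1 + 1×2 = 2
C[1][0] = 1×0 + 1×2 = 2
C[1][1] = 1×1 + 1×2 = 3
Result: [[2, 2], [2, 3]]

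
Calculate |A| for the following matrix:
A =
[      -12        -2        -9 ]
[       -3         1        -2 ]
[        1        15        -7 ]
det(A) = 184

Expand along row 0 (cofactor expansion): det(A) = a*(e*i - f*h) - b*(d*i - f*g) + c*(d*h - e*g), where the 3×3 is [[a, b, c], [d, e, f], [g, h, i]].
Minor M_00 = (1)*(-7) - (-2)*(15) = -7 + 30 = 23.
Minor M_01 = (-3)*(-7) - (-2)*(1) = 21 + 2 = 23.
Minor M_02 = (-3)*(15) - (1)*(1) = -45 - 1 = -46.
det(A) = (-12)*(23) - (-2)*(23) + (-9)*(-46) = -276 + 46 + 414 = 184.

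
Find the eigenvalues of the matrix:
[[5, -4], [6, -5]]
λ = -1 and λ = 1

Characteristic equation: det(A - λI) = 0
λ² - (trace)λ + (det) = 0
λ² - (0)λ + (-1) = 0
λ² - 0λ - 1 = 0
Solving: λ = -1, 1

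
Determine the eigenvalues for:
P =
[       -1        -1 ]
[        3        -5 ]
λ = -4, -2

Solve det(P - λI) = 0. For a 2×2 matrix the characteristic equation is λ² - (trace)λ + det = 0.
trace(P) = a + d = -1 - 5 = -6.
det(P) = a*d - b*c = (-1)*(-5) - (-1)*(3) = 5 + 3 = 8.
Characteristic equation: λ² - (-6)λ + (8) = 0.
Discriminant = (-6)² - 4*(8) = 36 - 32 = 4.
λ = (-6 ± √4) / 2 = (-6 ± 2) / 2 = -4, -2.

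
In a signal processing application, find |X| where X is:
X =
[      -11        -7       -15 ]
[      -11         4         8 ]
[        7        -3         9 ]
det(X) = -1820

Expand along row 0 (cofactor expansion): det(X) = a*(e*i - f*h) - b*(d*i - f*g) + c*(d*h - e*g), where the 3×3 is [[a, b, c], [d, e, f], [g, h, i]].
Minor M_00 = (4)*(9) - (8)*(-3) = 36 + 24 = 60.
Minor M_01 = (-11)*(9) - (8)*(7) = -99 - 56 = -155.
Minor M_02 = (-11)*(-3) - (4)*(7) = 33 - 28 = 5.
det(X) = (-11)*(60) - (-7)*(-155) + (-15)*(5) = -660 - 1085 - 75 = -1820.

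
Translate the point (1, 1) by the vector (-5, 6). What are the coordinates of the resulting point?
(-4, 7)

Translation by (-5, 6):
x' = 1 + -5 = -4
y' = 1 + 6 = 7
Homogeneous matrix: [[1, 0, -5], [0, 1, 6], [0, 0, 1]]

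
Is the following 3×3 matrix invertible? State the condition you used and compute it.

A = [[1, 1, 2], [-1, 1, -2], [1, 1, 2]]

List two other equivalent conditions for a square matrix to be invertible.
No, not invertible; det(A) = 0 (two rows are equal, so the rows are linearly dependent). Equivalent conditions (failing for this A): rank(A) < 3; Ax = 0 has non-trivial solutions; 0 is an eigenvalue; the columns are linearly dependent.

To check invertibility, compute det(A).
In this matrix, row 0 and the last row are identical, so one row is a scalar multiple of another and the rows are linearly dependent.
A matrix with linearly dependent rows has det = 0 and is not invertible.
Equivalent failed conditions:
- rank(A) < 3.
- Ax = 0 has non-trivial solutions.
- 0 is an eigenvalue.
- The columns are linearly dependent.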